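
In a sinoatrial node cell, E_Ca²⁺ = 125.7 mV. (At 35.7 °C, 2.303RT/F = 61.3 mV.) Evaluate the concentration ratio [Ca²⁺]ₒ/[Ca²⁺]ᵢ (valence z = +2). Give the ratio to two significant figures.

13000

log₁₀([out]/[in]) = E·z/(61.3) = 125.7 × 2 / 61.3 = 4.1011
[out]/[in] = 10^(4.1011) = 1.262e+04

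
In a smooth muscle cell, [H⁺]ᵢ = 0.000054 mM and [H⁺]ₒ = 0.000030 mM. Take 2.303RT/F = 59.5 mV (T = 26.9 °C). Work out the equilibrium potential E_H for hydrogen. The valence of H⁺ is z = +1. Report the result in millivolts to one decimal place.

E = (59.5/z) · log₁₀([H⁺]_out/[H⁺]_in) with z = +1.
= (59.5/1) · log₁₀(0.000030/0.000054) = 59.50 · log₁₀(0.5556)
= 59.50 · (-0.2553) = -15.19 mV

-15.2 mV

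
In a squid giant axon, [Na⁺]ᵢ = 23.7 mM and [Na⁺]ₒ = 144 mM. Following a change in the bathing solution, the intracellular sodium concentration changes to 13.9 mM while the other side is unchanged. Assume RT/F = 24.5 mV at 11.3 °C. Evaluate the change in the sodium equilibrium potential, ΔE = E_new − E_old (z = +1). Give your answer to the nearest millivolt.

E_old = (24.5/1)·ln(144/23.7) = 44.21 mV
E_new = (24.5/1)·ln(144/13.9) = 57.28 mV
ΔE = 57.28 − (44.21) = 13.07 mV

13 mV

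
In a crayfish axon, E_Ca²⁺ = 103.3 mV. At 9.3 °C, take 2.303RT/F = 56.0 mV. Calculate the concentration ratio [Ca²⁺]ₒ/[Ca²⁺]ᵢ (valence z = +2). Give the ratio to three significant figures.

log₁₀([out]/[in]) = E·z/(56.0) = 103.3 × 2 / 56.0 = 3.6893
[out]/[in] = 10^(3.6893) = 4890

4890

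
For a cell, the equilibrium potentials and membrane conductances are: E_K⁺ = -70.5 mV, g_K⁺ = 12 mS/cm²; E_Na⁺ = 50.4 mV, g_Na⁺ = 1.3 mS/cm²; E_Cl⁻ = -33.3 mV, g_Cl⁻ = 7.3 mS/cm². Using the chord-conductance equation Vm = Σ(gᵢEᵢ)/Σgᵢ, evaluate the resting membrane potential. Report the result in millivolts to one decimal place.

Σ gᵢEᵢ = 12·(-70.5) + 1.3·(50.4) + 7.3·(-33.3) = -1023.57
Σ gᵢ = 12 + 1.3 + 7.3 = 20.6
Vm = -1023.57 / 20.6 = -49.69 mV

-49.7 mV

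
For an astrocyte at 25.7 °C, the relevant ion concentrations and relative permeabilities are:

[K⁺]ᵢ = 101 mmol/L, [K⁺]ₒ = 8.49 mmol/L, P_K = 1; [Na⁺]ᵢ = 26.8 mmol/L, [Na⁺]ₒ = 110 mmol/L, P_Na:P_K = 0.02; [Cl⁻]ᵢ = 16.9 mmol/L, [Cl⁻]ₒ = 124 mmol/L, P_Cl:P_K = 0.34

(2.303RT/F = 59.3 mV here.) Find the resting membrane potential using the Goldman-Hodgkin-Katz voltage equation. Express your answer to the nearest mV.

-56 mV

Vm = 59.3 · log₁₀[(Σ P·[cation]ₒ + Σ P·[anion]ᵢ) / (Σ P·[cation]ᵢ + Σ P·[anion]ₒ)]
Numerator = 1×8.49 + 0.02×110 + 0.34×16.9 = 16.44
Denominator = 1×101 + 0.02×26.8 + 0.34×124 = 143.7
Vm = 59.3 · log₁₀(0.11438) = 59.3 × (-0.9416) = -55.84 mV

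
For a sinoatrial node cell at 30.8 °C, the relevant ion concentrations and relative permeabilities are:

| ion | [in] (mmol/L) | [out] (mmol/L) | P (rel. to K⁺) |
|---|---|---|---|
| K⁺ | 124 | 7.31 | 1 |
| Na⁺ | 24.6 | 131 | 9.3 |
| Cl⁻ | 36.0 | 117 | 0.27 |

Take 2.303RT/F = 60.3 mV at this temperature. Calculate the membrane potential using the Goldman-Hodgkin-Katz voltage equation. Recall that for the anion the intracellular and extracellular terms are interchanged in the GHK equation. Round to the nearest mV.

31 mV

Vm = 60.3 · log₁₀[(Σ P·[cation]ₒ + Σ P·[anion]ᵢ) / (Σ P·[cation]ᵢ + Σ P·[anion]ₒ)]
Numerator = 1×7.31 + 9.3×131 + 0.27×36.0 = 1235
Denominator = 1×124 + 9.3×24.6 + 0.27×117 = 384.4
Vm = 60.3 · log₁₀(3.2139) = 60.3 × (0.5070) = 30.57 mV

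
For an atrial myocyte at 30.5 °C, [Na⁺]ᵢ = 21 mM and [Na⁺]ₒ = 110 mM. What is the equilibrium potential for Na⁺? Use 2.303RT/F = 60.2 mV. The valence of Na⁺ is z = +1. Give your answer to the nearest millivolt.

43 mV

E = (60.2/z) · log₁₀([Na⁺]_out/[Na⁺]_in) with z = +1.
= (60.2/1) · log₁₀(110/21) = 60.20 · log₁₀(5.238)
= 60.20 · (0.7192) = 43.29 mV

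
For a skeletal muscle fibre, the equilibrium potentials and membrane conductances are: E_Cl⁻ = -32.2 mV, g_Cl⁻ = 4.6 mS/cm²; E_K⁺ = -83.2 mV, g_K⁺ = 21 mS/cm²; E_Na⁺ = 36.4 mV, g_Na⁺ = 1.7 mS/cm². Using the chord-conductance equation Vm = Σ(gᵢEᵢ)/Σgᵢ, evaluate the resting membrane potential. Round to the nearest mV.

-67 mV

Σ gᵢEᵢ = 4.6·(-32.2) + 21·(-83.2) + 1.7·(36.4) = -1833.44
Σ gᵢ = 4.6 + 21 + 1.7 = 27.3
Vm = -1833.44 / 27.3 = -67.16 mV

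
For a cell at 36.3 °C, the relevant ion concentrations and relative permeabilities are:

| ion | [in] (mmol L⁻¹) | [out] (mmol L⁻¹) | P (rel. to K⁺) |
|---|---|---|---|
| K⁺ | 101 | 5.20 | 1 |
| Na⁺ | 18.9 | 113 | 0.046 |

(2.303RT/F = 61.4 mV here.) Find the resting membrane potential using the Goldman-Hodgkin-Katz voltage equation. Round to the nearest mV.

-61 mV

Vm = 61.4 · log₁₀[(Σ P·[cation]ₒ + Σ P·[anion]ᵢ) / (Σ P·[cation]ᵢ + Σ P·[anion]ₒ)]
Numerator = 1×5.20 + 0.046×113 = 10.4
Denominator = 1×101 + 0.046×18.9 = 101.9
Vm = 61.4 · log₁₀(0.10207) = 61.4 × (-0.9911) = -60.85 mV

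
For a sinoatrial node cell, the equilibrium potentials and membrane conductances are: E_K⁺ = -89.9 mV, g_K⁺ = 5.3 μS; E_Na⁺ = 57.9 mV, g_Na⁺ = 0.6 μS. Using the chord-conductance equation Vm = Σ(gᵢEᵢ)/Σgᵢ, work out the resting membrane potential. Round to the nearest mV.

-75 mV

Σ gᵢEᵢ = 5.3·(-89.9) + 0.6·(57.9) = -441.73
Σ gᵢ = 5.3 + 0.6 = 5.9
Vm = -441.73 / 5.9 = -74.87 mV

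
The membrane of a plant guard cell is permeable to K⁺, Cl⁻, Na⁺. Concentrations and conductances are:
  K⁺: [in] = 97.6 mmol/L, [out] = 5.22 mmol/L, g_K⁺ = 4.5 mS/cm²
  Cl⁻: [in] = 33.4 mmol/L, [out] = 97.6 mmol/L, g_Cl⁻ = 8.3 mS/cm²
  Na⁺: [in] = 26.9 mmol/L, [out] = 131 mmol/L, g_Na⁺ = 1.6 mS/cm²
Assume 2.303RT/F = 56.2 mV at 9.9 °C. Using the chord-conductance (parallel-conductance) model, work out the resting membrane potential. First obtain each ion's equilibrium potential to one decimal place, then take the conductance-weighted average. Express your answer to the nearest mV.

E_K⁺ = (56.2/1)·log₁₀(5.22/97.6) = -71.5 mV
E_Cl⁻ = (56.2/-1)·log₁₀(97.6/33.4) = -26.2 mV
E_Na⁺ = (56.2/1)·log₁₀(131/26.9) = 38.6 mV
Vm = (Σ gᵢEᵢ)/(Σ gᵢ) = (4.5·-71.5 + 8.3·-26.2 + 1.6·38.6) / (4.5 + 8.3 + 1.6)
= -477.45 / 14.4 = -33.16 mV

-33 mV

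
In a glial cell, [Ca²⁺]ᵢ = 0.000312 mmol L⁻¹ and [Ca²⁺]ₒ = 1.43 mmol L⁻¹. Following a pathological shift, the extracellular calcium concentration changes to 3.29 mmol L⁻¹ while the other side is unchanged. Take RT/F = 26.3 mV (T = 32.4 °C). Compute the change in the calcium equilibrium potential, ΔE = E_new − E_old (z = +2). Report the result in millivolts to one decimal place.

11.0 mV

E_old = (26.3/2)·ln(1.43/0.000312) = 110.86 mV
E_new = (26.3/2)·ln(3.29/0.000312) = 121.81 mV
ΔE = 121.81 − (110.86) = 10.96 mV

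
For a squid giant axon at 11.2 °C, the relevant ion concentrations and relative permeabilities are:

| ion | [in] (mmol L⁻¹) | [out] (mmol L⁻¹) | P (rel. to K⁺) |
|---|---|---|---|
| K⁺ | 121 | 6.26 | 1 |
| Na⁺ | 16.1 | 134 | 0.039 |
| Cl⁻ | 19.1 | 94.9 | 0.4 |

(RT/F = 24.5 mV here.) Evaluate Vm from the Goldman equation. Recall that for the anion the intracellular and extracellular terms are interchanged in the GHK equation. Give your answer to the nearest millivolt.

-52 mV

Vm = 24.5 · ln[(Σ P·[cation]ₒ + Σ P·[anion]ᵢ) / (Σ P·[cation]ᵢ + Σ P·[anion]ₒ)]
Numerator = 1×6.26 + 0.039×134 + 0.4×19.1 = 19.13
Denominator = 1×121 + 0.039×16.1 + 0.4×94.9 = 159.6
Vm = 24.5 · ln(0.11985) = 24.5 × (-2.1215) = -51.98 mV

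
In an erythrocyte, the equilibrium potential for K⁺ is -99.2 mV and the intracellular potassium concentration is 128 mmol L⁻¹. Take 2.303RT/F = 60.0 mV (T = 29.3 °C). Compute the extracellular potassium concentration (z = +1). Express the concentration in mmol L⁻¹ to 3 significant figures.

2.84 mmol L⁻¹

Nernst: E = (60.0/1) · log₁₀([out]/[in]), so log₁₀([out]/[in]) = -99.2 × 1 / 60.0 = -1.6533.
[out]/[in] = 10^(-1.6533) = 0.02222.
[out] = 0.02222 × 128 = 2.844 mmol L⁻¹.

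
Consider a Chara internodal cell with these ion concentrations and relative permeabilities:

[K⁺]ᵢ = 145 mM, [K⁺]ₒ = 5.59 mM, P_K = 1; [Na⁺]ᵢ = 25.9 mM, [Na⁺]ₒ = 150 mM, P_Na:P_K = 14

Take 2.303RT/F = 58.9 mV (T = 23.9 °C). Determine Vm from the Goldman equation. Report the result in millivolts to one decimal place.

36.4 mV

Vm = 58.9 · log₁₀[(Σ P·[cation]ₒ + Σ P·[anion]ᵢ) / (Σ P·[cation]ᵢ + Σ P·[anion]ₒ)]
Numerator = 1×5.59 + 14×150 = 2106
Denominator = 1×145 + 14×25.9 = 507.6
Vm = 58.9 · log₁₀(4.1481) = 58.9 × (0.6179) = 36.39 mV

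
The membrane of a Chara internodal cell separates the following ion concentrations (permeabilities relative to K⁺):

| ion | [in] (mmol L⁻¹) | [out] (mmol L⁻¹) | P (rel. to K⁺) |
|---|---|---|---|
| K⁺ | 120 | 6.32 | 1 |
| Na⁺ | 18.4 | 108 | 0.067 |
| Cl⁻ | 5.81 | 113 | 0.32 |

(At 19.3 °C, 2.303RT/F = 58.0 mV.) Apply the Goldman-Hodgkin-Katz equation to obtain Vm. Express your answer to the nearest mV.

-59 mV

Vm = 58.0 · log₁₀[(Σ P·[cation]ₒ + Σ P·[anion]ᵢ) / (Σ P·[cation]ᵢ + Σ P·[anion]ₒ)]
Numerator = 1×6.32 + 0.067×108 + 0.32×5.81 = 15.42
Denominator = 1×120 + 0.067×18.4 + 0.32×113 = 157.4
Vm = 58.0 · log₁₀(0.097941) = 58.0 × (-1.0090) = -58.52 mV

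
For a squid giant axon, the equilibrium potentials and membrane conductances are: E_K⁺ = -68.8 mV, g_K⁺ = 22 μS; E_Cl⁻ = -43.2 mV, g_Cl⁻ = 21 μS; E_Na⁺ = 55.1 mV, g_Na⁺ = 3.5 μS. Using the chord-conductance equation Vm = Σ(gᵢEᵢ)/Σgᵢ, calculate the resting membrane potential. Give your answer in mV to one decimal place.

-47.9 mV

Σ gᵢEᵢ = 22·(-68.8) + 21·(-43.2) + 3.5·(55.1) = -2227.95
Σ gᵢ = 22 + 21 + 3.5 = 46.5
Vm = -2227.95 / 46.5 = -47.91 mV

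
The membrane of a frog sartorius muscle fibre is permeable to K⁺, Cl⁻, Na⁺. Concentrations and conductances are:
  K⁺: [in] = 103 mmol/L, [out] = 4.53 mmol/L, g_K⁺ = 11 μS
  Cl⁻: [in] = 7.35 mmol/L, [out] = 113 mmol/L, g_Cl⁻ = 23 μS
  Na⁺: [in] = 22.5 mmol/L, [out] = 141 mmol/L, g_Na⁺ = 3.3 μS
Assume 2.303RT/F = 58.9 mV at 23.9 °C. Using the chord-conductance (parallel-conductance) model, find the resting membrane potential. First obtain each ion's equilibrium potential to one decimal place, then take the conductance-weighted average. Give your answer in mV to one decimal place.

E_K⁺ = (58.9/1)·log₁₀(4.53/103) = -79.9 mV
E_Cl⁻ = (58.9/-1)·log₁₀(113/7.35) = -69.9 mV
E_Na⁺ = (58.9/1)·log₁₀(141/22.5) = 46.9 mV
Vm = (Σ gᵢEᵢ)/(Σ gᵢ) = (11·-79.9 + 23·-69.9 + 3.3·46.9) / (11 + 23 + 3.3)
= -2331.83 / 37.3 = -62.52 mV

-62.5 mV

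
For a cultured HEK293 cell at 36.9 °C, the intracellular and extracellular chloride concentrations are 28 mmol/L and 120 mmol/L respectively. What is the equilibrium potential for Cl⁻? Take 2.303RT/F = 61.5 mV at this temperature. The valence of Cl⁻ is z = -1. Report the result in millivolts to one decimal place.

-38.9 mV

E = (61.5/z) · log₁₀([Cl⁻]_out/[Cl⁻]_in) with z = -1.
For an anion, dividing by z = -1 reverses the sign.
= (61.5/-1) · log₁₀(120/28) = -61.50 · log₁₀(4.286)
= -61.50 · (0.6320) = -38.87 mV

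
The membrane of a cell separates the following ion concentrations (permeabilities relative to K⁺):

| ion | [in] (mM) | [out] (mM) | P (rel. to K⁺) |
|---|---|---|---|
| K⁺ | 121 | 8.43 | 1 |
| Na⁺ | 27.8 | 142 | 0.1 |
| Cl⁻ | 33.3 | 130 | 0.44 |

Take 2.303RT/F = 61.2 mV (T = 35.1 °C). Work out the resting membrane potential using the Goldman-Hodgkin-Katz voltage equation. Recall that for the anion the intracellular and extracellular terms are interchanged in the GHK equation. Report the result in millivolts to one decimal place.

-42.0 mV

Vm = 61.2 · log₁₀[(Σ P·[cation]ₒ + Σ P·[anion]ᵢ) / (Σ P·[cation]ᵢ + Σ P·[anion]ₒ)]
Numerator = 1×8.43 + 0.1×142 + 0.44×33.3 = 37.28
Denominator = 1×121 + 0.1×27.8 + 0.44×130 = 181
Vm = 61.2 · log₁₀(0.206) = 61.2 × (-0.6861) = -41.99 mV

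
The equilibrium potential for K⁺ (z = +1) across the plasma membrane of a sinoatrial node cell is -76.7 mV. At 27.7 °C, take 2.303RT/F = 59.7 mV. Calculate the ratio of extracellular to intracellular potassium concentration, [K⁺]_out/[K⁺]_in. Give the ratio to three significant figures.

log₁₀([out]/[in]) = E·z/(59.7) = -76.7 × 1 / 59.7 = -1.2848
[out]/[in] = 10^(-1.2848) = 0.05191

0.0519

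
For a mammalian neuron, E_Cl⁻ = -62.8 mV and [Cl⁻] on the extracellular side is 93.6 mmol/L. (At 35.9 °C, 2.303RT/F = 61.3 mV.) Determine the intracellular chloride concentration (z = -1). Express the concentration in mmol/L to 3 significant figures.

8.85 mmol/L

Nernst: E = (61.3/-1) · log₁₀([out]/[in]), so log₁₀([out]/[in]) = -62.8 × -1 / 61.3 = 1.0245.
[out]/[in] = 10^(1.0245) = 10.58.
[in] = 93.6 / 10.58 = 8.847 mmol/L.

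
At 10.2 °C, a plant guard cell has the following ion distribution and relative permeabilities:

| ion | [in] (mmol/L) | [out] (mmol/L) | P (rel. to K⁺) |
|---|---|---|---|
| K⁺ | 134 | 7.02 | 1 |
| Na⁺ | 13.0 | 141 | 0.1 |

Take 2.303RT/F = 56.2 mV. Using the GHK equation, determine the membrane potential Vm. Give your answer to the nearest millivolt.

-45 mV

Vm = 56.2 · log₁₀[(Σ P·[cation]ₒ + Σ P·[anion]ᵢ) / (Σ P·[cation]ᵢ + Σ P·[anion]ₒ)]
Numerator = 1×7.02 + 0.1×141 = 21.12
Denominator = 1×134 + 0.1×13.0 = 135.3
Vm = 56.2 · log₁₀(0.1561) = 56.2 × (-0.8066) = -45.33 mV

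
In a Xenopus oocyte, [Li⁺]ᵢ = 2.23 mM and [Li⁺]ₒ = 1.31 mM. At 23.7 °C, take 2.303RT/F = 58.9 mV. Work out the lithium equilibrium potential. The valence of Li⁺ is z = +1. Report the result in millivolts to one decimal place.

E = (58.9/z) · log₁₀([Li⁺]_out/[Li⁺]_in) with z = +1.
= (58.9/1) · log₁₀(1.31/2.23) = 58.90 · log₁₀(0.5874)
= 58.90 · (-0.2310) = -13.61 mV

-13.6 mV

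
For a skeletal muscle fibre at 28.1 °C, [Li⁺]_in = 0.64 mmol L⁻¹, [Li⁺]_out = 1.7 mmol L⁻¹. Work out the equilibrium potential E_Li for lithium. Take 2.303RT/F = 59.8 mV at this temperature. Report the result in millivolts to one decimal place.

25.4 mV

E = (59.8/z) · log₁₀([Li⁺]_out/[Li⁺]_in) with z = +1.
= (59.8/1) · log₁₀(1.7/0.64) = 59.80 · log₁₀(2.656)
= 59.80 · (0.4243) = 25.37 mV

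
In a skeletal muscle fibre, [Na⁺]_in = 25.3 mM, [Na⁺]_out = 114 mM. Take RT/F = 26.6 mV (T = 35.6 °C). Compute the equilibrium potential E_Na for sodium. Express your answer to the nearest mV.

40 mV

E = (26.6/z) · ln([Na⁺]_out/[Na⁺]_in) with z = +1.
= (26.6/1) · ln(114/25.3) = 26.60 · ln(4.506)
= 26.60 · (1.5054) = 40.04 mV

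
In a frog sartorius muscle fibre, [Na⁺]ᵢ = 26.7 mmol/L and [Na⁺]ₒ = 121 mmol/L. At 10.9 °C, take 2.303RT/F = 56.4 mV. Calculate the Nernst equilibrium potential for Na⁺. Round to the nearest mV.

E = (56.4/z) · log₁₀([Na⁺]_out/[Na⁺]_in) with z = +1.
= (56.4/1) · log₁₀(121/26.7) = 56.40 · log₁₀(4.532)
= 56.40 · (0.6563) = 37.01 mV

37 mV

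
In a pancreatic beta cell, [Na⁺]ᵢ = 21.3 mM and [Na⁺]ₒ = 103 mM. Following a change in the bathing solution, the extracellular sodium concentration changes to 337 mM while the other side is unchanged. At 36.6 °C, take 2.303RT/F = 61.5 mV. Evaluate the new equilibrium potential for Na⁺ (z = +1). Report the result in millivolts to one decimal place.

73.8 mV

After the shift: [Na⁺]_out = 337, [Na⁺]_in = 21.3 mM.
E_new = (61.5/1)·log₁₀(337/21.3) = 61.50 · (1.1993) = 73.75 mV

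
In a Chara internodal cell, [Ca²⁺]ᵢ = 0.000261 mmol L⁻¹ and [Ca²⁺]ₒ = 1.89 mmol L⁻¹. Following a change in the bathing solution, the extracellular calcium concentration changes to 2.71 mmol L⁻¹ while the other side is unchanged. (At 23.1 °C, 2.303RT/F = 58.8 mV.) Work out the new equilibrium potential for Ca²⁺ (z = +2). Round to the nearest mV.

After the shift: [Ca²⁺]_out = 2.71, [Ca²⁺]_in = 0.000261 mmol L⁻¹.
E_new = (58.8/2)·log₁₀(2.71/0.000261) = 29.40 · (4.0163) = 118.08 mV

118 mV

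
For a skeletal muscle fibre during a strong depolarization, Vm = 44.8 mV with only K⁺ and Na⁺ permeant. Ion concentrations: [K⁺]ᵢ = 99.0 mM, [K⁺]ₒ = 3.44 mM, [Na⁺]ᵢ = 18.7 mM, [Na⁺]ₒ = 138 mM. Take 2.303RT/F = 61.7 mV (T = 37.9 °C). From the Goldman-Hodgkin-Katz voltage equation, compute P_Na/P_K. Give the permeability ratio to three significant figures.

Let α = P_Na/P_K. GHK: Vm = 61.7·log₁₀[(Kₒ + α·Naₒ)/(Kᵢ + α·Naᵢ)].
10^(Vm/61.7) = 10^(44.8/61.7) = 5.3222
So 5.3222·(Kᵢ + α·Naᵢ) = Kₒ + α·Naₒ → α = (5.3222·99.0 − 3.44) / (138.0 − 5.3222·18.7)
α = (526.9 − 3.44) / (138.0 − 99.53) = 523.5/38.47 = 13.61

13.6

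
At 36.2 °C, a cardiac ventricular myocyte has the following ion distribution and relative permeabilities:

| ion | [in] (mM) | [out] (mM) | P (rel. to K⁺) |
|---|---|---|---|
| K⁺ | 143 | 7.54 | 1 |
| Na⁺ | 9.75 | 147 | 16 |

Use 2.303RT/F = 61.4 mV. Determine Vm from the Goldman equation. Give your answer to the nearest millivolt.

55 mV

Vm = 61.4 · log₁₀[(Σ P·[cation]ₒ + Σ P·[anion]ᵢ) / (Σ P·[cation]ᵢ + Σ P·[anion]ₒ)]
Numerator = 1×7.54 + 16×147 = 2360
Denominator = 1×143 + 16×9.75 = 299
Vm = 61.4 · log₁₀(7.8914) = 61.4 × (0.8972) = 55.09 mV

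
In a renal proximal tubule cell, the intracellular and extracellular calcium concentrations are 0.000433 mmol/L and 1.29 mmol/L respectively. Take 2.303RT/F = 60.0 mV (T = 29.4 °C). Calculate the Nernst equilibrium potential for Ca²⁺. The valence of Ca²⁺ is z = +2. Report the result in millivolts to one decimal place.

104.2 mV

E = (60.0/z) · log₁₀([Ca²⁺]_out/[Ca²⁺]_in) with z = +2.
= (60.0/2) · log₁₀(1.29/0.000433) = 30.00 · log₁₀(2979)
= 30.00 · (3.4741) = 104.22 mV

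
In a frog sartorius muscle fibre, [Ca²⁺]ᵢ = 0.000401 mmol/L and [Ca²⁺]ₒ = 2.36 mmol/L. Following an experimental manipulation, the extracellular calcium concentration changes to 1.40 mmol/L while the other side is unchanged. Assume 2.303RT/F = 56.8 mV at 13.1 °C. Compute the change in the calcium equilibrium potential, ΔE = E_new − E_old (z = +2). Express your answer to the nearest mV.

-6 mV

E_old = (56.8/2)·log₁₀(2.36/0.000401) = 107.06 mV
E_new = (56.8/2)·log₁₀(1.40/0.000401) = 100.62 mV
ΔE = 100.62 − (107.06) = -6.44 mV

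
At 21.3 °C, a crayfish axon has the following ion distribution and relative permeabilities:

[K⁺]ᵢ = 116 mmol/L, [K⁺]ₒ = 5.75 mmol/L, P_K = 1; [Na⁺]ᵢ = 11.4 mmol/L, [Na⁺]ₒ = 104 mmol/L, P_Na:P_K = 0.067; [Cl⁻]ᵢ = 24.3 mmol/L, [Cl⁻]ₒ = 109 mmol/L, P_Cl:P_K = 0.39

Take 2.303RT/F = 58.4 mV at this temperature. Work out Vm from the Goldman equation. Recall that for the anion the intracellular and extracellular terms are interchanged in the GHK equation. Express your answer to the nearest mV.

Vm = 58.4 · log₁₀[(Σ P·[cation]ₒ + Σ P·[anion]ᵢ) / (Σ P·[cation]ᵢ + Σ P·[anion]ₒ)]
Numerator = 1×5.75 + 0.067×104 + 0.39×24.3 = 22.2
Denominator = 1×116 + 0.067×11.4 + 0.39×109 = 159.3
Vm = 58.4 · log₁₀(0.13935) = 58.4 × (-0.8559) = -49.98 mV

-50 mV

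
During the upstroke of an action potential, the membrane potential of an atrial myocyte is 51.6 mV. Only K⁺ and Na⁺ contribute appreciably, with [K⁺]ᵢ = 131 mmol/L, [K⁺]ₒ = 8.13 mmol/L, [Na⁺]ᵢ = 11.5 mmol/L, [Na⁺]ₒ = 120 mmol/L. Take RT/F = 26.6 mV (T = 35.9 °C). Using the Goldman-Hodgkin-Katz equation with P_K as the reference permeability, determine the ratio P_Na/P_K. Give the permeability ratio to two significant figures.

23

Let α = P_Na/P_K. GHK: Vm = 26.6·ln[(Kₒ + α·Naₒ)/(Kᵢ + α·Naᵢ)].
e^(Vm/26.6) = e^(51.6/26.6) = 6.9577
So 6.9577·(Kᵢ + α·Naᵢ) = Kₒ + α·Naₒ → α = (6.9577·131.0 − 8.13) / (120.0 − 6.9577·11.5)
α = (911.5 − 8.13) / (120.0 − 80.01) = 903.3/39.99 = 22.59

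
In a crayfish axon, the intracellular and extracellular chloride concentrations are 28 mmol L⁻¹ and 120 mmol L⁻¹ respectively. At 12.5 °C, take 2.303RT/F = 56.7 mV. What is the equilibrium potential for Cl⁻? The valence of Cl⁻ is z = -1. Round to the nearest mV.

E = (56.7/z) · log₁₀([Cl⁻]_out/[Cl⁻]_in) with z = -1.
For an anion, dividing by z = -1 reverses the sign.
= (56.7/-1) · log₁₀(120/28) = -56.70 · log₁₀(4.286)
= -56.70 · (0.6320) = -35.84 mV

-36 mV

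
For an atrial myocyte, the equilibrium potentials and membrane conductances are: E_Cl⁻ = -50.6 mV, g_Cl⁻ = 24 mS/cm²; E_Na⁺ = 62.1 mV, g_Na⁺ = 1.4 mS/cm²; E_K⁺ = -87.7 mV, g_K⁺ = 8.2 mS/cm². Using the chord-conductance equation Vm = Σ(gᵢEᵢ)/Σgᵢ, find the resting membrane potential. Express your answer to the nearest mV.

-55 mV

Σ gᵢEᵢ = 24·(-50.6) + 1.4·(62.1) + 8.2·(-87.7) = -1846.60
Σ gᵢ = 24 + 1.4 + 8.2 = 33.6
Vm = -1846.60 / 33.6 = -54.96 mV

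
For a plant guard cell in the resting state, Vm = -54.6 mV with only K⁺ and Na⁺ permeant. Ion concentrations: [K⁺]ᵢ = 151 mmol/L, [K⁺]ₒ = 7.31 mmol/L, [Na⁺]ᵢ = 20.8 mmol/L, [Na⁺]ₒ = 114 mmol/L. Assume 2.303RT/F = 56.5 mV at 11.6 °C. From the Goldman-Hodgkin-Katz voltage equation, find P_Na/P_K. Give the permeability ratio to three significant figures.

Let α = P_Na/P_K. GHK: Vm = 56.5·log₁₀[(Kₒ + α·Naₒ)/(Kᵢ + α·Naᵢ)].
10^(Vm/56.5) = 10^(-54.6/56.5) = 0.10805
So 0.10805·(Kᵢ + α·Naᵢ) = Kₒ + α·Naₒ → α = (0.10805·151.0 − 7.31) / (114.0 − 0.10805·20.8)
α = (16.32 − 7.31) / (114.0 − 2.247) = 9.006/111.8 = 0.08059

0.0806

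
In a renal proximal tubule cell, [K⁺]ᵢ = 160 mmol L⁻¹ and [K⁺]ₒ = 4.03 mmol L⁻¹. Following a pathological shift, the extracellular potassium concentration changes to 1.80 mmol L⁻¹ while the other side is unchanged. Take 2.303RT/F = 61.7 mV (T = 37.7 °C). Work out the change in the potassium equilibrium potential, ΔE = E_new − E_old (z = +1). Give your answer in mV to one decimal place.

-21.6 mV

E_old = (61.7/1)·log₁₀(4.03/160) = -98.65 mV
E_new = (61.7/1)·log₁₀(1.80/160) = -120.24 mV
ΔE = -120.24 − (-98.65) = -21.60 mV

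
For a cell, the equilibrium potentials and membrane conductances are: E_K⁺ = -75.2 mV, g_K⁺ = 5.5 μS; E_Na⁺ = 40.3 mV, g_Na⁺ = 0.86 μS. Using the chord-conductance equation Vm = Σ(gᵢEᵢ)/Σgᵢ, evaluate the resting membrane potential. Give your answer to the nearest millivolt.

-60 mV

Σ gᵢEᵢ = 5.5·(-75.2) + 0.86·(40.3) = -378.94
Σ gᵢ = 5.5 + 0.86 = 6.36
Vm = -378.94 / 6.36 = -59.58 mV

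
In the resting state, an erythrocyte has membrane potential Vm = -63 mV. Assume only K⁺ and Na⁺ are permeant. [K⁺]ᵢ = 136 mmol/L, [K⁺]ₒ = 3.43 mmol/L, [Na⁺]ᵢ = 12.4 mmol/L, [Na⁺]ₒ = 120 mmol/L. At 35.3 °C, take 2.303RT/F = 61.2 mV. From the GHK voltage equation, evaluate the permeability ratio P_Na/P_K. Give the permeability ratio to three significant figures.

0.0781

Let α = P_Na/P_K. GHK: Vm = 61.2·log₁₀[(Kₒ + α·Naₒ)/(Kᵢ + α·Naᵢ)].
10^(Vm/61.2) = 10^(-63.0/61.2) = 0.093452
So 0.093452·(Kᵢ + α·Naᵢ) = Kₒ + α·Naₒ → α = (0.093452·136.0 − 3.43) / (120.0 − 0.093452·12.4)
α = (12.71 − 3.43) / (120.0 − 1.159) = 9.279/118.8 = 0.07808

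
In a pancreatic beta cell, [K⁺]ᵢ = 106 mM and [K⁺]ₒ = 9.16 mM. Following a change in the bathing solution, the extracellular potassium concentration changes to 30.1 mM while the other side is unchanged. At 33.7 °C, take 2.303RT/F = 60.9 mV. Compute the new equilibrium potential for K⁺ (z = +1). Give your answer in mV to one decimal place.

After the shift: [K⁺]_out = 30.1, [K⁺]_in = 106 mM.
E_new = (60.9/1)·log₁₀(30.1/106) = 60.90 · (-0.5467) = -33.30 mV

-33.3 mV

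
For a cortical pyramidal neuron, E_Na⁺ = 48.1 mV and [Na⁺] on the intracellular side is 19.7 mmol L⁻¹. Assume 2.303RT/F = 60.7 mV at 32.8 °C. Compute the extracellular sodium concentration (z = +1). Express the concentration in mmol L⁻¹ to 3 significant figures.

Nernst: E = (60.7/1) · log₁₀([out]/[in]), so log₁₀([out]/[in]) = 48.1 × 1 / 60.7 = 0.7924.
[out]/[in] = 10^(0.7924) = 6.2.
[out] = 6.2 × 19.7 = 122.1 mmol L⁻¹.

122 mmol L⁻¹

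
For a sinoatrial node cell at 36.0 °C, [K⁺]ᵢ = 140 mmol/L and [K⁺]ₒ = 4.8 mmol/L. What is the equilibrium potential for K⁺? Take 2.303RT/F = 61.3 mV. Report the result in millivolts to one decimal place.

-89.8 mV

E = (61.3/z) · log₁₀([K⁺]_out/[K⁺]_in) with z = +1.
= (61.3/1) · log₁₀(4.8/140) = 61.30 · log₁₀(0.03429)
= 61.30 · (-1.4649) = -89.80 mV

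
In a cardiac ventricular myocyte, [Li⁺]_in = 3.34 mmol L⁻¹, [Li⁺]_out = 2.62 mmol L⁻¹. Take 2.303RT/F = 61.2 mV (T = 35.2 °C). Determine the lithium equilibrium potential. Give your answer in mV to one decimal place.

E = (61.2/z) · log₁₀([Li⁺]_out/[Li⁺]_in) with z = +1.
= (61.2/1) · log₁₀(2.62/3.34) = 61.20 · log₁₀(0.7844)
= 61.20 · (-0.1054) = -6.45 mV

-6.5 mV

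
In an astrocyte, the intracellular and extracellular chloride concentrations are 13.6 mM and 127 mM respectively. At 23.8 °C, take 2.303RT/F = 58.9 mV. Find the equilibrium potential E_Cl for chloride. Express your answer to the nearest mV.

E = (58.9/z) · log₁₀([Cl⁻]_out/[Cl⁻]_in) with z = -1.
For an anion, dividing by z = -1 reverses the sign.
= (58.9/-1) · log₁₀(127/13.6) = -58.90 · log₁₀(9.338)
= -58.90 · (0.9703) = -57.15 mV

-57 mV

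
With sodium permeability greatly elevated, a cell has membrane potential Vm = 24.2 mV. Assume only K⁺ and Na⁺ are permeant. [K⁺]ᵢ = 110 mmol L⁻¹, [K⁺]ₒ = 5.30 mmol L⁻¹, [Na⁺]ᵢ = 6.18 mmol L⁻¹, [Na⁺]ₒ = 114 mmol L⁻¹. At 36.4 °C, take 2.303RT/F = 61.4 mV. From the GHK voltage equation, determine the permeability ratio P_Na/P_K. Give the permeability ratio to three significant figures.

2.71

Let α = P_Na/P_K. GHK: Vm = 61.4·log₁₀[(Kₒ + α·Naₒ)/(Kᵢ + α·Naᵢ)].
10^(Vm/61.4) = 10^(24.2/61.4) = 2.4782
So 2.4782·(Kᵢ + α·Naᵢ) = Kₒ + α·Naₒ → α = (2.4782·110.0 − 5.3) / (114.0 − 2.4782·6.18)
α = (272.6 − 5.3) / (114.0 − 15.32) = 267.3/98.68 = 2.709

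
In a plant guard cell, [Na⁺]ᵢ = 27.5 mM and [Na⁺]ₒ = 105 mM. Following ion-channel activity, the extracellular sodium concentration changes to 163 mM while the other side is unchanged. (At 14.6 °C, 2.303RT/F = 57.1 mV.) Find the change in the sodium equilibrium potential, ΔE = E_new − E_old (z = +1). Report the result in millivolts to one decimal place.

E_old = (57.1/1)·log₁₀(105/27.5) = 33.22 mV
E_new = (57.1/1)·log₁₀(163/27.5) = 44.13 mV
ΔE = 44.13 − (33.22) = 10.91 mV

10.9 mV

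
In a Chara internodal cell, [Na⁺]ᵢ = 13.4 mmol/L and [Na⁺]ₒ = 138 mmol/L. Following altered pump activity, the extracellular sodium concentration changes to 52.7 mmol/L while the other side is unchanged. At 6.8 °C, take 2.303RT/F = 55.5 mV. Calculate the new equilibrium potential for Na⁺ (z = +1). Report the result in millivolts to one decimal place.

After the shift: [Na⁺]_out = 52.7, [Na⁺]_in = 13.4 mmol/L.
E_new = (55.5/1)·log₁₀(52.7/13.4) = 55.50 · (0.5947) = 33.01 mV

33.0 mV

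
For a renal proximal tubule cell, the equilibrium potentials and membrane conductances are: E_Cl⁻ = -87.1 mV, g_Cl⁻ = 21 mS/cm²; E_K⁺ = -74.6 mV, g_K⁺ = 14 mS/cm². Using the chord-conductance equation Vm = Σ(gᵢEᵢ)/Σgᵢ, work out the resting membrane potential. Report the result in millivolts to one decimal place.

Σ gᵢEᵢ = 21·(-87.1) + 14·(-74.6) = -2873.50
Σ gᵢ = 21 + 14 = 35
Vm = -2873.50 / 35 = -82.10 mV

-82.1 mV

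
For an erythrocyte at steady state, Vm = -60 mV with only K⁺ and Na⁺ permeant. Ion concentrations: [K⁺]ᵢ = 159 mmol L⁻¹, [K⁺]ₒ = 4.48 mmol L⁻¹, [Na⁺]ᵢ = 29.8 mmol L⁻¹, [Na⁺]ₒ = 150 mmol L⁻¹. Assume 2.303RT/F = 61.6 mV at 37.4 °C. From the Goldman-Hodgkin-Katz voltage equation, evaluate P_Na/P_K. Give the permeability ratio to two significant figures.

0.084

Let α = P_Na/P_K. GHK: Vm = 61.6·log₁₀[(Kₒ + α·Naₒ)/(Kᵢ + α·Naᵢ)].
10^(Vm/61.6) = 10^(-60.0/61.6) = 0.10616
So 0.10616·(Kᵢ + α·Naᵢ) = Kₒ + α·Naₒ → α = (0.10616·159.0 − 4.48) / (150.0 − 0.10616·29.8)
α = (16.88 − 4.48) / (150.0 − 3.164) = 12.4/146.8 = 0.08445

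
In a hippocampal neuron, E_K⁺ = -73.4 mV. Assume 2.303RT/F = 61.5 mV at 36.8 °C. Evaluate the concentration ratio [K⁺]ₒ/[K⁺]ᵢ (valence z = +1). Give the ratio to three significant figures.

0.0640

log₁₀([out]/[in]) = E·z/(61.5) = -73.4 × 1 / 61.5 = -1.1935
[out]/[in] = 10^(-1.1935) = 0.06405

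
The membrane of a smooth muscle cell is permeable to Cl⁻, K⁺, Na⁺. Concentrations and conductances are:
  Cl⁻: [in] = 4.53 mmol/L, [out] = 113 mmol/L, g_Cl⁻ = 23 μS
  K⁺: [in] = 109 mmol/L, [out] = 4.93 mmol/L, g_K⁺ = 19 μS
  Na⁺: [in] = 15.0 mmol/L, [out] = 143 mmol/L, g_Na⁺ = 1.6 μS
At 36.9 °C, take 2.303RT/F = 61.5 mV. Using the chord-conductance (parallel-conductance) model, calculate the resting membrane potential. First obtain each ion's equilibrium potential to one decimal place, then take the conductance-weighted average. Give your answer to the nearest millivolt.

E_Cl⁻ = (61.5/-1)·log₁₀(113/4.53) = -85.9 mV
E_K⁺ = (61.5/1)·log₁₀(4.93/109) = -82.7 mV
E_Na⁺ = (61.5/1)·log₁₀(143/15.0) = 60.2 mV
Vm = (Σ gᵢEᵢ)/(Σ gᵢ) = (23·-85.9 + 19·-82.7 + 1.6·60.2) / (23 + 19 + 1.6)
= -3450.68 / 43.6 = -79.14 mV

-79 mV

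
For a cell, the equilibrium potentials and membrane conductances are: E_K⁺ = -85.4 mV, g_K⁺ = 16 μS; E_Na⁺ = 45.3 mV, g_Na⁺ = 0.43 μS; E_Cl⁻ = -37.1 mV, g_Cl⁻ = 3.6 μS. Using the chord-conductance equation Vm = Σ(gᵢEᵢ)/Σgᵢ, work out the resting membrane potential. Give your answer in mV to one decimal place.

Σ gᵢEᵢ = 16·(-85.4) + 0.43·(45.3) + 3.6·(-37.1) = -1480.48
Σ gᵢ = 16 + 0.43 + 3.6 = 20.03
Vm = -1480.48 / 20.03 = -73.91 mV

-73.9 mV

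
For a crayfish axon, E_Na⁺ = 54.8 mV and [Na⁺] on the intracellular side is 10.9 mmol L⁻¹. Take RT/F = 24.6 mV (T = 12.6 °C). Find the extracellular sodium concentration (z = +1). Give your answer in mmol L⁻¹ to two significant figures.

100 mmol L⁻¹

Nernst: E = (24.6/1) · ln([out]/[in]), so ln([out]/[in]) = 54.8 × 1 / 24.6 = 2.2276.
[out]/[in] = e^(2.2276) = 9.278.
[out] = 9.278 × 10.9 = 101.1 mmol L⁻¹.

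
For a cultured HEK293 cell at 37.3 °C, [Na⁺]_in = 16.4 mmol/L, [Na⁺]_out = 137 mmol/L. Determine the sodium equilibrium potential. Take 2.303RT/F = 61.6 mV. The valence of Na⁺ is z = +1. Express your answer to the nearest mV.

E = (61.6/z) · log₁₀([Na⁺]_out/[Na⁺]_in) with z = +1.
= (61.6/1) · log₁₀(137/16.4) = 61.60 · log₁₀(8.354)
= 61.60 · (0.9219) = 56.79 mV

57 mV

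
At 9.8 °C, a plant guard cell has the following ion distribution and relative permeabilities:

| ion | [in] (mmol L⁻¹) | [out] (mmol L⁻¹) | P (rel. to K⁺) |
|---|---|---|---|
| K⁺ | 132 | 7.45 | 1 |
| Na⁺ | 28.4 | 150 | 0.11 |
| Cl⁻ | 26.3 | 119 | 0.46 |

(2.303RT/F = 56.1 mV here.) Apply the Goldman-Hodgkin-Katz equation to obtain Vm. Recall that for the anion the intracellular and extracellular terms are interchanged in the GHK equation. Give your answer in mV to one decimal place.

Vm = 56.1 · log₁₀[(Σ P·[cation]ₒ + Σ P·[anion]ᵢ) / (Σ P·[cation]ᵢ + Σ P·[anion]ₒ)]
Numerator = 1×7.45 + 0.11×150 + 0.46×26.3 = 36.05
Denominator = 1×132 + 0.11×28.4 + 0.46×119 = 189.9
Vm = 56.1 · log₁₀(0.18986) = 56.1 × (-0.7216) = -40.48 mV

-40.5 mV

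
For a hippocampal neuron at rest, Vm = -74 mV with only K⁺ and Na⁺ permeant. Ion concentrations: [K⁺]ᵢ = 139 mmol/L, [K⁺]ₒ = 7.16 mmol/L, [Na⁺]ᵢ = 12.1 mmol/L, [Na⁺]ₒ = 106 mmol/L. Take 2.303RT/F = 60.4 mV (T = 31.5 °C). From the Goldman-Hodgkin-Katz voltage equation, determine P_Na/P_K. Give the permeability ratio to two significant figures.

0.011

Let α = P_Na/P_K. GHK: Vm = 60.4·log₁₀[(Kₒ + α·Naₒ)/(Kᵢ + α·Naᵢ)].
10^(Vm/60.4) = 10^(-74.0/60.4) = 0.059544
So 0.059544·(Kᵢ + α·Naᵢ) = Kₒ + α·Naₒ → α = (0.059544·139.0 − 7.16) / (106.0 − 0.059544·12.1)
α = (8.277 − 7.16) / (106.0 − 0.7205) = 1.117/105.3 = 0.01061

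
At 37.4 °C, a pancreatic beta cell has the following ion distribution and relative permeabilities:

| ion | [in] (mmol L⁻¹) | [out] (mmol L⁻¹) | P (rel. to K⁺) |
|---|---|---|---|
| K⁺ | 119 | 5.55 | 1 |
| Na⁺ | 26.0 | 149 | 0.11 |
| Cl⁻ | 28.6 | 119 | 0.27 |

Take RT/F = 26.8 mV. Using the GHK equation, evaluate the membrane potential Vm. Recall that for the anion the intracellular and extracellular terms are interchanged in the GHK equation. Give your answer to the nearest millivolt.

Vm = 26.8 · ln[(Σ P·[cation]ₒ + Σ P·[anion]ᵢ) / (Σ P·[cation]ᵢ + Σ P·[anion]ₒ)]
Numerator = 1×5.55 + 0.11×149 + 0.27×28.6 = 29.66
Denominator = 1×119 + 0.11×26.0 + 0.27×119 = 154
Vm = 26.8 · ln(0.19262) = 26.8 × (-1.6470) = -44.14 mV

-44 mV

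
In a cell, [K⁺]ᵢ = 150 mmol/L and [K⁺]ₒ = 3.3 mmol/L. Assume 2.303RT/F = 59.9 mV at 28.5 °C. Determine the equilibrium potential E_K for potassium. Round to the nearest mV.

-99 mV

E = (59.9/z) · log₁₀([K⁺]_out/[K⁺]_in) with z = +1.
= (59.9/1) · log₁₀(3.3/150) = 59.90 · log₁₀(0.022)
= 59.90 · (-1.6576) = -99.29 mV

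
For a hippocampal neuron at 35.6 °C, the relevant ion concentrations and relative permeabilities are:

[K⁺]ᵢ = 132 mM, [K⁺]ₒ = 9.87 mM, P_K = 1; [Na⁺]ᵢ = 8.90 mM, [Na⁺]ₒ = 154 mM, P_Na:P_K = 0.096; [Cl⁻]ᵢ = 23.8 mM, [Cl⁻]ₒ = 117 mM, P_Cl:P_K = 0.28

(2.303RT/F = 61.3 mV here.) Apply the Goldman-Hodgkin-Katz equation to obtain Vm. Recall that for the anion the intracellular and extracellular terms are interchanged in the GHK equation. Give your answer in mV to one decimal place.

-44.3 mV

Vm = 61.3 · log₁₀[(Σ P·[cation]ₒ + Σ P·[anion]ᵢ) / (Σ P·[cation]ᵢ + Σ P·[anion]ₒ)]
Numerator = 1×9.87 + 0.096×154 + 0.28×23.8 = 31.32
Denominator = 1×132 + 0.096×8.90 + 0.28×117 = 165.6
Vm = 61.3 · log₁₀(0.1891) = 61.3 × (-0.7233) = -44.34 mV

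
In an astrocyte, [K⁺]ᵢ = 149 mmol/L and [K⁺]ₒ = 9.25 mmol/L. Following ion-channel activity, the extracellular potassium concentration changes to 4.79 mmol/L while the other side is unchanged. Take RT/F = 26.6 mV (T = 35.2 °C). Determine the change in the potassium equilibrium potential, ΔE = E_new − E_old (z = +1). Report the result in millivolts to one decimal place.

E_old = (26.6/1)·ln(9.25/149) = -73.93 mV
E_new = (26.6/1)·ln(4.79/149) = -91.44 mV
ΔE = -91.44 − (-73.93) = -17.51 mV

-17.5 mV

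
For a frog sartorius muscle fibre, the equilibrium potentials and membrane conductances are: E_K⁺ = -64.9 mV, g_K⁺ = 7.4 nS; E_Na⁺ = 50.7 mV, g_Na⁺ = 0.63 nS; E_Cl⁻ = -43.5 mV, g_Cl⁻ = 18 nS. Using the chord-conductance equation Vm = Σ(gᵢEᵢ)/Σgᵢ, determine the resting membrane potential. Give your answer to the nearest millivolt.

-47 mV

Σ gᵢEᵢ = 7.4·(-64.9) + 0.63·(50.7) + 18·(-43.5) = -1231.32
Σ gᵢ = 7.4 + 0.63 + 18 = 26.03
Vm = -1231.32 / 26.03 = -47.30 mV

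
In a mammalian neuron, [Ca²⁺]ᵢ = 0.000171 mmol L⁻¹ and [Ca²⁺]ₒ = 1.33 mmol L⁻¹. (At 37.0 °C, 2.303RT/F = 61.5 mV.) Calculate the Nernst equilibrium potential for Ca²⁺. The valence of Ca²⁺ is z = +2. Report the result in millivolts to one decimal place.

119.6 mV

E = (61.5/z) · log₁₀([Ca²⁺]_out/[Ca²⁺]_in) with z = +2.
= (61.5/2) · log₁₀(1.33/0.000171) = 30.75 · log₁₀(7778)
= 30.75 · (3.8909) = 119.64 mV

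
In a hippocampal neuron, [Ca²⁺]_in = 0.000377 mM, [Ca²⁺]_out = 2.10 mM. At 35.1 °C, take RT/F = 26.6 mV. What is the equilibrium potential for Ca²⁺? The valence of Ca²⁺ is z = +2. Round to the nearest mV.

115 mV

E = (26.6/z) · ln([Ca²⁺]_out/[Ca²⁺]_in) with z = +2.
= (26.6/2) · ln(2.10/0.000377) = 13.30 · ln(5570)
= 13.30 · (8.6252) = 114.72 mV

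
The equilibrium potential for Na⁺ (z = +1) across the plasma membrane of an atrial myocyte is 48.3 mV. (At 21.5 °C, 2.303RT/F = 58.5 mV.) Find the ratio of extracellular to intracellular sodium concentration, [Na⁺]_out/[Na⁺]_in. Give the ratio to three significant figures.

6.69

log₁₀([out]/[in]) = E·z/(58.5) = 48.3 × 1 / 58.5 = 0.8256
[out]/[in] = 10^(0.8256) = 6.693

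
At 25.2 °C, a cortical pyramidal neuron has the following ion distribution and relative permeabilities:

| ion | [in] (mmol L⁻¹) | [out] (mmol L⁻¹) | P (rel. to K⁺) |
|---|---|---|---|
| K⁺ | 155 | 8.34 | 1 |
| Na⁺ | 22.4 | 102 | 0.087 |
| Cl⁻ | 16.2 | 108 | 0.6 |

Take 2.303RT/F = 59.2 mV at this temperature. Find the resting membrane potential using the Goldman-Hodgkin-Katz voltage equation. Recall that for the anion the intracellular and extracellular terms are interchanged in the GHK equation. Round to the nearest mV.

-54 mV

Vm = 59.2 · log₁₀[(Σ P·[cation]ₒ + Σ P·[anion]ᵢ) / (Σ P·[cation]ᵢ + Σ P·[anion]ₒ)]
Numerator = 1×8.34 + 0.087×102 + 0.6×16.2 = 26.93
Denominator = 1×155 + 0.087×22.4 + 0.6×108 = 221.7
Vm = 59.2 · log₁₀(0.12146) = 59.2 × (-0.9156) = -54.20 mV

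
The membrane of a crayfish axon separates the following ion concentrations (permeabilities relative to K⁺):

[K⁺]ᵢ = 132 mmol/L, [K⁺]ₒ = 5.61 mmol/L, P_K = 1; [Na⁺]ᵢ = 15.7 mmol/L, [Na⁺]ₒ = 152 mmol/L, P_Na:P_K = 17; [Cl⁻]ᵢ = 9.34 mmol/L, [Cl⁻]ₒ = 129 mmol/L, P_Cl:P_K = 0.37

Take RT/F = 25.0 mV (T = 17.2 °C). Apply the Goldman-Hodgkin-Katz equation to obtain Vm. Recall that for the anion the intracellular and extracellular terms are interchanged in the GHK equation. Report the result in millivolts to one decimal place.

44.0 mV

Vm = 25.0 · ln[(Σ P·[cation]ₒ + Σ P·[anion]ᵢ) / (Σ P·[cation]ᵢ + Σ P·[anion]ₒ)]
Numerator = 1×5.61 + 17×152 + 0.37×9.34 = 2593
Denominator = 1×132 + 17×15.7 + 0.37×129 = 446.6
Vm = 25.0 · ln(5.8058) = 25.0 × (1.7589) = 43.97 mV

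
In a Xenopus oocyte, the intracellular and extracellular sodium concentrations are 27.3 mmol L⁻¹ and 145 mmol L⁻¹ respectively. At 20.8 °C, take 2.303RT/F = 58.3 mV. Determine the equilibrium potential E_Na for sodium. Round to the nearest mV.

E = (58.3/z) · log₁₀([Na⁺]_out/[Na⁺]_in) with z = +1.
= (58.3/1) · log₁₀(145/27.3) = 58.30 · log₁₀(5.311)
= 58.30 · (0.7252) = 42.28 mV

42 mV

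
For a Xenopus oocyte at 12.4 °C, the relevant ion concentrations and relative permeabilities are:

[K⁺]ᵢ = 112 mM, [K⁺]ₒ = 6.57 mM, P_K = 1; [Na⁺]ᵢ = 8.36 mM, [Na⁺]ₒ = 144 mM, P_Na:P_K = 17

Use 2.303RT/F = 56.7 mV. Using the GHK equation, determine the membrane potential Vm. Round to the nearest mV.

56 mV

Vm = 56.7 · log₁₀[(Σ P·[cation]ₒ + Σ P·[anion]ᵢ) / (Σ P·[cation]ᵢ + Σ P·[anion]ₒ)]
Numerator = 1×6.57 + 17×144 = 2455
Denominator = 1×112 + 17×8.36 = 254.1
Vm = 56.7 · log₁₀(9.6591) = 56.7 × (0.9849) = 55.85 mV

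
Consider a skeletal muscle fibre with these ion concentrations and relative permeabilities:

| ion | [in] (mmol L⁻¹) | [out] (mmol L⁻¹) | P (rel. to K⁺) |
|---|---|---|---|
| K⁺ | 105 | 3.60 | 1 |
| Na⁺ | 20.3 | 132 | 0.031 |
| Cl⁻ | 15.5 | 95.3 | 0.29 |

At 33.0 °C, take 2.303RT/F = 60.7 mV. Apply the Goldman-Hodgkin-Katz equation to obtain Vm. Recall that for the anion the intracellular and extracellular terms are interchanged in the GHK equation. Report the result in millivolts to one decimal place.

Vm = 60.7 · log₁₀[(Σ P·[cation]ₒ + Σ P·[anion]ᵢ) / (Σ P·[cation]ᵢ + Σ P·[anion]ₒ)]
Numerator = 1×3.60 + 0.031×132 + 0.29×15.5 = 12.19
Denominator = 1×105 + 0.031×20.3 + 0.29×95.3 = 133.3
Vm = 60.7 · log₁₀(0.091448) = 60.7 × (-1.0388) = -63.06 mV

-63.1 mV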